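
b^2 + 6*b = b*(b + 6)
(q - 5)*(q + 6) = q^2 + q - 30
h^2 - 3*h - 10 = (h - 5)*(h + 2)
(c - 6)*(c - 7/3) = c^2 - 25*c/3 + 14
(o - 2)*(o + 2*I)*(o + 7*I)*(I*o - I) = I*o^4 - 9*o^3 - 3*I*o^3 + 27*o^2 - 12*I*o^2 - 18*o + 42*I*o - 28*I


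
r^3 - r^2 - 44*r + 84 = (r - 6)*(r - 2)*(r + 7)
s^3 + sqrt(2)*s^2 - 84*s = s*(s - 6*sqrt(2))*(s + 7*sqrt(2))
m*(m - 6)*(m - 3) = m^3 - 9*m^2 + 18*m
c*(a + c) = a*c + c^2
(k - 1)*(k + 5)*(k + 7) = k^3 + 11*k^2 + 23*k - 35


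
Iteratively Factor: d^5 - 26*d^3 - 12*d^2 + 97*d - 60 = (d - 5)*(d^4 + 5*d^3 - d^2 - 17*d + 12) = (d - 5)*(d - 1)*(d^3 + 6*d^2 + 5*d - 12) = (d - 5)*(d - 1)^2*(d^2 + 7*d + 12) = (d - 5)*(d - 1)^2*(d + 4)*(d + 3)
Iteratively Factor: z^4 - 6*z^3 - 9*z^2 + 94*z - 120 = (z - 3)*(z^3 - 3*z^2 - 18*z + 40) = (z - 5)*(z - 3)*(z^2 + 2*z - 8) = (z - 5)*(z - 3)*(z + 4)*(z - 2)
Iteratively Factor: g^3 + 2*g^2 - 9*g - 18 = (g + 3)*(g^2 - g - 6) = (g + 2)*(g + 3)*(g - 3)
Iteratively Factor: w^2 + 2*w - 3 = (w + 3)*(w - 1)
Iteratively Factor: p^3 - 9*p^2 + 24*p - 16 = (p - 4)*(p^2 - 5*p + 4) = (p - 4)*(p - 1)*(p - 4)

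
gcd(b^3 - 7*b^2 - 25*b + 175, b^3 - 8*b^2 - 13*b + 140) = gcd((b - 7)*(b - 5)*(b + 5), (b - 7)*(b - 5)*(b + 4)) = b^2 - 12*b + 35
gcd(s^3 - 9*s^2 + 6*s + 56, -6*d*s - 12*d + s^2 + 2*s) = s + 2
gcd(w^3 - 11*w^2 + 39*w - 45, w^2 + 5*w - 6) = 1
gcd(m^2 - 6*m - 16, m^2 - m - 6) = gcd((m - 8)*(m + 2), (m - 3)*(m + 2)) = m + 2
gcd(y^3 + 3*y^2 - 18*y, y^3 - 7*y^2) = y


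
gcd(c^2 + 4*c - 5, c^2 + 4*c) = 1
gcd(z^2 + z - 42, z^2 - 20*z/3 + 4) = z - 6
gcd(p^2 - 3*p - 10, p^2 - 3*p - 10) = p^2 - 3*p - 10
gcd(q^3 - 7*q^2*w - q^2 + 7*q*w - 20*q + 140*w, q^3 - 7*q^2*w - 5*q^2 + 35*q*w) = q^2 - 7*q*w - 5*q + 35*w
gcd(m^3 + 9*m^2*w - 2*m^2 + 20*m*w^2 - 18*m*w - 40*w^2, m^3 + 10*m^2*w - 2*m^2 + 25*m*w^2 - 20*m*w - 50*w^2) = m^2 + 5*m*w - 2*m - 10*w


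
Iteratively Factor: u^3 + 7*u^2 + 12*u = (u + 4)*(u^2 + 3*u) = (u + 3)*(u + 4)*(u)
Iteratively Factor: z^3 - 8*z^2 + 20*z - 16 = (z - 2)*(z^2 - 6*z + 8) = (z - 4)*(z - 2)*(z - 2)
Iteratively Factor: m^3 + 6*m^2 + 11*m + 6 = (m + 2)*(m^2 + 4*m + 3) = (m + 1)*(m + 2)*(m + 3)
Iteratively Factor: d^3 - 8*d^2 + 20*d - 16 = (d - 2)*(d^2 - 6*d + 8) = (d - 2)^2*(d - 4)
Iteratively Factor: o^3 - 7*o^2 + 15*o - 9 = (o - 1)*(o^2 - 6*o + 9) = (o - 3)*(o - 1)*(o - 3)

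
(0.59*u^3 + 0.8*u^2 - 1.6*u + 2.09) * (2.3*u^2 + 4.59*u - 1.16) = 1.357*u^5 + 4.5481*u^4 - 0.692399999999999*u^3 - 3.465*u^2 + 11.4491*u - 2.4244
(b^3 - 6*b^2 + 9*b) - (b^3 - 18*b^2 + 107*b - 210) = 12*b^2 - 98*b + 210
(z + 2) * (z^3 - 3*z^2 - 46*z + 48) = z^4 - z^3 - 52*z^2 - 44*z + 96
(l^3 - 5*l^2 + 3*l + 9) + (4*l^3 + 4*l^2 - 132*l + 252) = 5*l^3 - l^2 - 129*l + 261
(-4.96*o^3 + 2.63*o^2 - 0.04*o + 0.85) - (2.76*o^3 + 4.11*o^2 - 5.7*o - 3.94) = -7.72*o^3 - 1.48*o^2 + 5.66*o + 4.79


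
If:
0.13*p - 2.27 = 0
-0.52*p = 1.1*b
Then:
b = -8.25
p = 17.46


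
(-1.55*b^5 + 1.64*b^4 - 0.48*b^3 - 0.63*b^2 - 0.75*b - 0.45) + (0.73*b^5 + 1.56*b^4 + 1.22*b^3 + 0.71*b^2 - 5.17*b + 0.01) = -0.82*b^5 + 3.2*b^4 + 0.74*b^3 + 0.08*b^2 - 5.92*b - 0.44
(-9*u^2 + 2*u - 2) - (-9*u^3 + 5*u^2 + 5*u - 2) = 9*u^3 - 14*u^2 - 3*u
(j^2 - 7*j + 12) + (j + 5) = j^2 - 6*j + 17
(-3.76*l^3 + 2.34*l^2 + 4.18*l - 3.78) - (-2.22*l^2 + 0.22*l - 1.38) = -3.76*l^3 + 4.56*l^2 + 3.96*l - 2.4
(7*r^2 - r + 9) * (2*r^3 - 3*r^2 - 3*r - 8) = 14*r^5 - 23*r^4 - 80*r^2 - 19*r - 72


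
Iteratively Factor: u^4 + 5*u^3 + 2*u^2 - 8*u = (u)*(u^3 + 5*u^2 + 2*u - 8) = u*(u + 2)*(u^2 + 3*u - 4) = u*(u + 2)*(u + 4)*(u - 1)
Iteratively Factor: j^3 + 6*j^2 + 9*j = (j + 3)*(j^2 + 3*j) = j*(j + 3)*(j + 3)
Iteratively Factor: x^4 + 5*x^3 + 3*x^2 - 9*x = (x - 1)*(x^3 + 6*x^2 + 9*x) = x*(x - 1)*(x^2 + 6*x + 9) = x*(x - 1)*(x + 3)*(x + 3)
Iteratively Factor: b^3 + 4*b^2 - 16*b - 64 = (b + 4)*(b^2 - 16) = (b + 4)^2*(b - 4)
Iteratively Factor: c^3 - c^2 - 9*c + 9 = (c - 1)*(c^2 - 9) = (c - 1)*(c + 3)*(c - 3)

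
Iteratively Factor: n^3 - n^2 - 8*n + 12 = (n - 2)*(n^2 + n - 6) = (n - 2)^2*(n + 3)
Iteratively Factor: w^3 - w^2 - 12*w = (w)*(w^2 - w - 12) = w*(w + 3)*(w - 4)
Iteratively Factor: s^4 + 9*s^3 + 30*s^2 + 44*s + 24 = (s + 2)*(s^3 + 7*s^2 + 16*s + 12) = (s + 2)^2*(s^2 + 5*s + 6) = (s + 2)^3*(s + 3)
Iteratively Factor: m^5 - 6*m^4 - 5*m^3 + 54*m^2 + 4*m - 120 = (m + 2)*(m^4 - 8*m^3 + 11*m^2 + 32*m - 60) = (m - 3)*(m + 2)*(m^3 - 5*m^2 - 4*m + 20) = (m - 3)*(m - 2)*(m + 2)*(m^2 - 3*m - 10) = (m - 3)*(m - 2)*(m + 2)^2*(m - 5)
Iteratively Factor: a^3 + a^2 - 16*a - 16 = (a + 4)*(a^2 - 3*a - 4) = (a + 1)*(a + 4)*(a - 4)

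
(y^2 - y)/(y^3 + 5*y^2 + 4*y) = (y - 1)/(y^2 + 5*y + 4)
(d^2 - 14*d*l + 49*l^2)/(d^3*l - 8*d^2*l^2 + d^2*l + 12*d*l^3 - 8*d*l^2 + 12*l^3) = (d^2 - 14*d*l + 49*l^2)/(l*(d^3 - 8*d^2*l + d^2 + 12*d*l^2 - 8*d*l + 12*l^2))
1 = 1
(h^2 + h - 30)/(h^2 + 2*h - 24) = (h - 5)/(h - 4)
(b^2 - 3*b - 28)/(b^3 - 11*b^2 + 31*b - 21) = (b + 4)/(b^2 - 4*b + 3)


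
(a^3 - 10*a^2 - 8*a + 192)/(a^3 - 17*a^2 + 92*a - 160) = (a^2 - 2*a - 24)/(a^2 - 9*a + 20)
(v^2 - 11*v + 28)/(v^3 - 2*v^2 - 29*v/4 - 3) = 4*(v - 7)/(4*v^2 + 8*v + 3)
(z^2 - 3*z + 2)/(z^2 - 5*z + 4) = (z - 2)/(z - 4)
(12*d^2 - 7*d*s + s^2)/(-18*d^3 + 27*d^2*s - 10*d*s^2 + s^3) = (-4*d + s)/(6*d^2 - 7*d*s + s^2)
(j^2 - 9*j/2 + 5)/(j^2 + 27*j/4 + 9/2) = 2*(2*j^2 - 9*j + 10)/(4*j^2 + 27*j + 18)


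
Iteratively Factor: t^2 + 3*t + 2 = (t + 1)*(t + 2)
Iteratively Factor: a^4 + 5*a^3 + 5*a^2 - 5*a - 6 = (a + 2)*(a^3 + 3*a^2 - a - 3) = (a + 1)*(a + 2)*(a^2 + 2*a - 3) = (a + 1)*(a + 2)*(a + 3)*(a - 1)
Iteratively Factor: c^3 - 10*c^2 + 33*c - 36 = (c - 3)*(c^2 - 7*c + 12) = (c - 3)^2*(c - 4)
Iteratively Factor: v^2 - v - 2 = (v - 2)*(v + 1)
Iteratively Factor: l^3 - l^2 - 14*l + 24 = (l - 3)*(l^2 + 2*l - 8) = (l - 3)*(l - 2)*(l + 4)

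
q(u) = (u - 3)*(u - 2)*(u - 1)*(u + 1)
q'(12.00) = 4877.00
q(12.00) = 12870.00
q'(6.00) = 389.00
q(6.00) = 420.00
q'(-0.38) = -1.19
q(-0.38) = -6.88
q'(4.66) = 130.64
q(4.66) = 91.47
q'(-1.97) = -103.49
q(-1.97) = 56.84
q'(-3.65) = -425.85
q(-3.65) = 462.99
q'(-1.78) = -82.89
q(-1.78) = 39.18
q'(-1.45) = -53.23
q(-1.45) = 16.93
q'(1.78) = -2.17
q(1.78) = 0.58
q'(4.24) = 82.64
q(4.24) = 47.16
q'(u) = (u - 3)*(u - 2)*(u - 1) + (u - 3)*(u - 2)*(u + 1) + (u - 3)*(u - 1)*(u + 1) + (u - 2)*(u - 1)*(u + 1) = 4*u^3 - 15*u^2 + 10*u + 5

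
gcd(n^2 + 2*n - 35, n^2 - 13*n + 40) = n - 5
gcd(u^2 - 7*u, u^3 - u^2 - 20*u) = u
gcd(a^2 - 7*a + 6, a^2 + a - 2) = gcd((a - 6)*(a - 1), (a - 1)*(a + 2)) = a - 1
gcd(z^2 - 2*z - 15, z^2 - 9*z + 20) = z - 5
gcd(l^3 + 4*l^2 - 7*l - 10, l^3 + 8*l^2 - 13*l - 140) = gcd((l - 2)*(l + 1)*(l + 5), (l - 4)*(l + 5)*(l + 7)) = l + 5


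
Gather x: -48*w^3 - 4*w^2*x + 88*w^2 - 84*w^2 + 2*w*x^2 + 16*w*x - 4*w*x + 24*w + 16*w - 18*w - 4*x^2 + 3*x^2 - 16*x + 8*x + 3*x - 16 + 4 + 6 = -48*w^3 + 4*w^2 + 22*w + x^2*(2*w - 1) + x*(-4*w^2 + 12*w - 5) - 6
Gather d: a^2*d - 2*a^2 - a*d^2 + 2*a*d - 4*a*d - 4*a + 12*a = -2*a^2 - a*d^2 + 8*a + d*(a^2 - 2*a)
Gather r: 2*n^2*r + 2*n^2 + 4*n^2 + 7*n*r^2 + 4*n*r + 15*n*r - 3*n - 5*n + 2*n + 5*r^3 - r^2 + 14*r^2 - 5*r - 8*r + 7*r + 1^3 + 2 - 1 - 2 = 6*n^2 - 6*n + 5*r^3 + r^2*(7*n + 13) + r*(2*n^2 + 19*n - 6)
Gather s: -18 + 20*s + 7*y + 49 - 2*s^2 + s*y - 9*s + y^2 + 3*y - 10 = -2*s^2 + s*(y + 11) + y^2 + 10*y + 21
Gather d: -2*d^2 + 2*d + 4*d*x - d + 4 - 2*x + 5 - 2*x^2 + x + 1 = -2*d^2 + d*(4*x + 1) - 2*x^2 - x + 10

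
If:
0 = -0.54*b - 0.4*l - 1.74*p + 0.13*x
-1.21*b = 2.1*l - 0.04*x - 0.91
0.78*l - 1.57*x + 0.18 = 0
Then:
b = 1.15257469802924 - 3.46026700572155*x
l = 2.01282051282051*x - 0.230769230769231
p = 0.685871251701973*x - 0.304645198062126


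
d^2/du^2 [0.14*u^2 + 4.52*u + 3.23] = 0.280000000000000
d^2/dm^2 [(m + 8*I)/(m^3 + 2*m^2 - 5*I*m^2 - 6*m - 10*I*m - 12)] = 2*(-(m + 8*I)*(-3*m^2 - 4*m + 10*I*m + 6 + 10*I)^2 + (-3*m^2 - 4*m + 10*I*m - (m + 8*I)*(3*m + 2 - 5*I) + 6 + 10*I)*(-m^3 - 2*m^2 + 5*I*m^2 + 6*m + 10*I*m + 12))/(-m^3 - 2*m^2 + 5*I*m^2 + 6*m + 10*I*m + 12)^3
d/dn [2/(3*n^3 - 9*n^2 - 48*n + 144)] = 2*(-3*n^2 + 6*n + 16)/(3*(n^3 - 3*n^2 - 16*n + 48)^2)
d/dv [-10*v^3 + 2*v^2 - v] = -30*v^2 + 4*v - 1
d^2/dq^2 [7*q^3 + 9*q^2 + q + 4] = 42*q + 18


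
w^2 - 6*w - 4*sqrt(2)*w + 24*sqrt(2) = (w - 6)*(w - 4*sqrt(2))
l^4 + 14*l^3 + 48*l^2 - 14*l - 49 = (l - 1)*(l + 1)*(l + 7)^2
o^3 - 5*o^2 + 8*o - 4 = (o - 2)^2*(o - 1)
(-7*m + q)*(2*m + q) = -14*m^2 - 5*m*q + q^2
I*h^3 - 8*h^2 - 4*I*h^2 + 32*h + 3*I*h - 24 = (h - 3)*(h + 8*I)*(I*h - I)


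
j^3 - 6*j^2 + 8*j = j*(j - 4)*(j - 2)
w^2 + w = w*(w + 1)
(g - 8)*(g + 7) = g^2 - g - 56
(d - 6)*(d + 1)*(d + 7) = d^3 + 2*d^2 - 41*d - 42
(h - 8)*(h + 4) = h^2 - 4*h - 32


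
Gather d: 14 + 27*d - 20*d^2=-20*d^2 + 27*d + 14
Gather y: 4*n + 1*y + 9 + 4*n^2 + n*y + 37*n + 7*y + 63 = 4*n^2 + 41*n + y*(n + 8) + 72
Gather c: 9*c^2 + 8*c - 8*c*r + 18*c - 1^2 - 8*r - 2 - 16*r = 9*c^2 + c*(26 - 8*r) - 24*r - 3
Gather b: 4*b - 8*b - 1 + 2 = 1 - 4*b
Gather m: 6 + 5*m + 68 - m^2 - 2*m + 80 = -m^2 + 3*m + 154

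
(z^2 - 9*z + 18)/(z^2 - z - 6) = (z - 6)/(z + 2)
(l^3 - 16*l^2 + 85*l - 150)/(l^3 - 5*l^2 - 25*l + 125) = (l - 6)/(l + 5)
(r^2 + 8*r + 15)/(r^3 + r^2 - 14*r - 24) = (r + 5)/(r^2 - 2*r - 8)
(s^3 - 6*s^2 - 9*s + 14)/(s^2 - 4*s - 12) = (s^2 - 8*s + 7)/(s - 6)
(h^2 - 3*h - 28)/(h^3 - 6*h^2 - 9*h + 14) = (h + 4)/(h^2 + h - 2)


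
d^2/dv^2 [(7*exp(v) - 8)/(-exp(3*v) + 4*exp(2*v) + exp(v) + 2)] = (-28*exp(6*v) + 156*exp(5*v) - 492*exp(4*v) + 342*exp(3*v) + 576*exp(2*v) - 234*exp(v) - 44)*exp(v)/(exp(9*v) - 12*exp(8*v) + 45*exp(7*v) - 46*exp(6*v) + 3*exp(5*v) - 96*exp(4*v) - 37*exp(3*v) - 54*exp(2*v) - 12*exp(v) - 8)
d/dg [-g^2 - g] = -2*g - 1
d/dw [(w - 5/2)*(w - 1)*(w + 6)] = 3*w^2 + 5*w - 37/2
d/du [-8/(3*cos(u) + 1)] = -24*sin(u)/(3*cos(u) + 1)^2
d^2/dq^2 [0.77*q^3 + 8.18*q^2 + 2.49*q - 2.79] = 4.62*q + 16.36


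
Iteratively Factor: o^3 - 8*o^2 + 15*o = (o - 5)*(o^2 - 3*o) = o*(o - 5)*(o - 3)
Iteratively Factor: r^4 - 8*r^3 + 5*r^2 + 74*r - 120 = (r + 3)*(r^3 - 11*r^2 + 38*r - 40) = (r - 2)*(r + 3)*(r^2 - 9*r + 20) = (r - 5)*(r - 2)*(r + 3)*(r - 4)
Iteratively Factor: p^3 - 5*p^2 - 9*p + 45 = (p - 5)*(p^2 - 9) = (p - 5)*(p - 3)*(p + 3)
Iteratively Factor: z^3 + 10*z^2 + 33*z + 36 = (z + 3)*(z^2 + 7*z + 12) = (z + 3)^2*(z + 4)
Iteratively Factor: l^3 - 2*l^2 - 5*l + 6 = (l - 1)*(l^2 - l - 6) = (l - 1)*(l + 2)*(l - 3)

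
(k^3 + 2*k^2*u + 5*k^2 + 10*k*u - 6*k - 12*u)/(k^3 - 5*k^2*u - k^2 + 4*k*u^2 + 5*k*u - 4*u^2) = (k^2 + 2*k*u + 6*k + 12*u)/(k^2 - 5*k*u + 4*u^2)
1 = 1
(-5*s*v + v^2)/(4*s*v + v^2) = (-5*s + v)/(4*s + v)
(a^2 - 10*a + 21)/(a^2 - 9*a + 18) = (a - 7)/(a - 6)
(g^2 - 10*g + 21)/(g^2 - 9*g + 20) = (g^2 - 10*g + 21)/(g^2 - 9*g + 20)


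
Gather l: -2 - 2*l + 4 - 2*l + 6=8 - 4*l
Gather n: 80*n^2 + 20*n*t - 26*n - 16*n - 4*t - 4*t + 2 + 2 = 80*n^2 + n*(20*t - 42) - 8*t + 4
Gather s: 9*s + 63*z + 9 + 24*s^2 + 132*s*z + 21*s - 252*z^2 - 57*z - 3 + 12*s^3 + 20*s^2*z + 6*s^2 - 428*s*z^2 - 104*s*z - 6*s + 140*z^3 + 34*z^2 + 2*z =12*s^3 + s^2*(20*z + 30) + s*(-428*z^2 + 28*z + 24) + 140*z^3 - 218*z^2 + 8*z + 6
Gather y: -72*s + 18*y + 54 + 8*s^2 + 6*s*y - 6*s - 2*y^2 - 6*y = 8*s^2 - 78*s - 2*y^2 + y*(6*s + 12) + 54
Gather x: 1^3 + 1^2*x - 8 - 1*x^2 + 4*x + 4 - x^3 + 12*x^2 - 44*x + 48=-x^3 + 11*x^2 - 39*x + 45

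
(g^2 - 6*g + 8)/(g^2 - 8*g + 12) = (g - 4)/(g - 6)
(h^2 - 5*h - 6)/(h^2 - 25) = (h^2 - 5*h - 6)/(h^2 - 25)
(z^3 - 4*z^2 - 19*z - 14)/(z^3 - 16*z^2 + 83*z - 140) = (z^2 + 3*z + 2)/(z^2 - 9*z + 20)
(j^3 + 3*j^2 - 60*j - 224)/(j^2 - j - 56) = j + 4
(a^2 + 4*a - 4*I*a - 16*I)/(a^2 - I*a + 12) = (a + 4)/(a + 3*I)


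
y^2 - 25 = (y - 5)*(y + 5)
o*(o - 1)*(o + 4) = o^3 + 3*o^2 - 4*o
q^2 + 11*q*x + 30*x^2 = (q + 5*x)*(q + 6*x)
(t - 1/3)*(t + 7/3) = t^2 + 2*t - 7/9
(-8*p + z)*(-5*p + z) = 40*p^2 - 13*p*z + z^2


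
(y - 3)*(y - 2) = y^2 - 5*y + 6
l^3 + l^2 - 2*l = l*(l - 1)*(l + 2)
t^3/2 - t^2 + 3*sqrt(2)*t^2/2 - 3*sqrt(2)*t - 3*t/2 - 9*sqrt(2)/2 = (t/2 + 1/2)*(t - 3)*(t + 3*sqrt(2))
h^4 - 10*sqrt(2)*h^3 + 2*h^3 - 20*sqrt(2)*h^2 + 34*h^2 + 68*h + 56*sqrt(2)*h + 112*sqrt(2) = (h + 2)*(h - 7*sqrt(2))*(h - 4*sqrt(2))*(h + sqrt(2))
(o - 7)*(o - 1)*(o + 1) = o^3 - 7*o^2 - o + 7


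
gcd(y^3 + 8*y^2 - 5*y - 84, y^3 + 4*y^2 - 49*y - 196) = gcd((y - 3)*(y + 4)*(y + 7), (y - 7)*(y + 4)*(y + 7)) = y^2 + 11*y + 28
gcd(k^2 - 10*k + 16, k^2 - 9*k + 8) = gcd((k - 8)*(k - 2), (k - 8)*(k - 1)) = k - 8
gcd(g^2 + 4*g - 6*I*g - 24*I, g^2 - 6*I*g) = g - 6*I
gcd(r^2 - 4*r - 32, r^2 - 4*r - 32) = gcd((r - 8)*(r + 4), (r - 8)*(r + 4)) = r^2 - 4*r - 32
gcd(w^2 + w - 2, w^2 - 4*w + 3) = w - 1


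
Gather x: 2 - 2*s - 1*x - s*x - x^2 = -2*s - x^2 + x*(-s - 1) + 2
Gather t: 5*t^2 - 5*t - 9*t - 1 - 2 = 5*t^2 - 14*t - 3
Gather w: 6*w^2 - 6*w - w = 6*w^2 - 7*w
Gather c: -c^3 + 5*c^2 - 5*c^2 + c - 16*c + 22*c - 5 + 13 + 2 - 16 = -c^3 + 7*c - 6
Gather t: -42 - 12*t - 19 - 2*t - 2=-14*t - 63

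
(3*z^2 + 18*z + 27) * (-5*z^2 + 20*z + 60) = -15*z^4 - 30*z^3 + 405*z^2 + 1620*z + 1620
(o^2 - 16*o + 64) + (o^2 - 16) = 2*o^2 - 16*o + 48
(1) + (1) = 2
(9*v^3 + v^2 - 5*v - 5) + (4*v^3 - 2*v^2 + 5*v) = 13*v^3 - v^2 - 5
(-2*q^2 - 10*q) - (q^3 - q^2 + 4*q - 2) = -q^3 - q^2 - 14*q + 2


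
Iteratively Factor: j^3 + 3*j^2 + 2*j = (j)*(j^2 + 3*j + 2) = j*(j + 2)*(j + 1)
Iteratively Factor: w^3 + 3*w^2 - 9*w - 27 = (w - 3)*(w^2 + 6*w + 9) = (w - 3)*(w + 3)*(w + 3)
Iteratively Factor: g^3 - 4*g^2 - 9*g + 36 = (g - 3)*(g^2 - g - 12) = (g - 4)*(g - 3)*(g + 3)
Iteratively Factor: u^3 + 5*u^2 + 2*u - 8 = (u + 4)*(u^2 + u - 2) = (u - 1)*(u + 4)*(u + 2)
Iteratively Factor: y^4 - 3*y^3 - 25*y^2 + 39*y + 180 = (y + 3)*(y^3 - 6*y^2 - 7*y + 60) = (y - 5)*(y + 3)*(y^2 - y - 12) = (y - 5)*(y - 4)*(y + 3)*(y + 3)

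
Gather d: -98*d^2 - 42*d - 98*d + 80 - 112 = -98*d^2 - 140*d - 32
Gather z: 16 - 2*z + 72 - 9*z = 88 - 11*z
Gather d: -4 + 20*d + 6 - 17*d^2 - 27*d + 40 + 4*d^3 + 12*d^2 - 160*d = 4*d^3 - 5*d^2 - 167*d + 42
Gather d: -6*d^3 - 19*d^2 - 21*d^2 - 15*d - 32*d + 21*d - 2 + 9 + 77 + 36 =-6*d^3 - 40*d^2 - 26*d + 120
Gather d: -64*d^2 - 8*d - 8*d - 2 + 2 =-64*d^2 - 16*d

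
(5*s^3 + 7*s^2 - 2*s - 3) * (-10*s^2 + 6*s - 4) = -50*s^5 - 40*s^4 + 42*s^3 - 10*s^2 - 10*s + 12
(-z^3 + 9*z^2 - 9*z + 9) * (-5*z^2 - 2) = 5*z^5 - 45*z^4 + 47*z^3 - 63*z^2 + 18*z - 18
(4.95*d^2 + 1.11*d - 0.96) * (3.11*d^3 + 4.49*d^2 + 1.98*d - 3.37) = 15.3945*d^5 + 25.6776*d^4 + 11.7993*d^3 - 18.7941*d^2 - 5.6415*d + 3.2352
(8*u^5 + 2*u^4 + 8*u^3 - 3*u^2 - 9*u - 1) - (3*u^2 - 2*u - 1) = 8*u^5 + 2*u^4 + 8*u^3 - 6*u^2 - 7*u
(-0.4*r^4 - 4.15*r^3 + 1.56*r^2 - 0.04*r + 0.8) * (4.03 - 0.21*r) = 0.084*r^5 - 0.7405*r^4 - 17.0521*r^3 + 6.2952*r^2 - 0.3292*r + 3.224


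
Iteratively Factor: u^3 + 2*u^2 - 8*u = (u + 4)*(u^2 - 2*u) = u*(u + 4)*(u - 2)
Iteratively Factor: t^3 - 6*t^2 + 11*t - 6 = (t - 1)*(t^2 - 5*t + 6) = (t - 3)*(t - 1)*(t - 2)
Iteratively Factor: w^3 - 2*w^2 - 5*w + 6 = (w - 3)*(w^2 + w - 2) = (w - 3)*(w + 2)*(w - 1)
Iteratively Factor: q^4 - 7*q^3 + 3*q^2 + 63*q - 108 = (q - 3)*(q^3 - 4*q^2 - 9*q + 36) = (q - 3)^2*(q^2 - q - 12) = (q - 3)^2*(q + 3)*(q - 4)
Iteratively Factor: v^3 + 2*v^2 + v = (v + 1)*(v^2 + v) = v*(v + 1)*(v + 1)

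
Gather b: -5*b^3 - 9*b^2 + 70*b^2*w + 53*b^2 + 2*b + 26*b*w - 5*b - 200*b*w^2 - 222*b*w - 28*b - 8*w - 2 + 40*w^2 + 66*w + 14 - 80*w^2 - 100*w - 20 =-5*b^3 + b^2*(70*w + 44) + b*(-200*w^2 - 196*w - 31) - 40*w^2 - 42*w - 8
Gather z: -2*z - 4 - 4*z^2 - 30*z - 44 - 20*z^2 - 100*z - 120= -24*z^2 - 132*z - 168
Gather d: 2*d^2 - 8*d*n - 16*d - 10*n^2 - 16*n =2*d^2 + d*(-8*n - 16) - 10*n^2 - 16*n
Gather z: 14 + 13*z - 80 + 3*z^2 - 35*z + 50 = 3*z^2 - 22*z - 16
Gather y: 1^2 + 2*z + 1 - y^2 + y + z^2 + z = -y^2 + y + z^2 + 3*z + 2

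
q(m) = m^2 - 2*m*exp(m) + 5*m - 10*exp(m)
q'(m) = -2*m*exp(m) + 2*m - 12*exp(m) + 5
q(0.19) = -11.57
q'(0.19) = -9.59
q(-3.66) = -4.97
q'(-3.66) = -2.44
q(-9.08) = 37.05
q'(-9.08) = -13.16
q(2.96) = -283.66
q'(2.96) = -334.90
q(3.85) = -797.70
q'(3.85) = -913.06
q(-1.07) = -6.90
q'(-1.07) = -0.52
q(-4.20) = -3.38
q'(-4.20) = -3.45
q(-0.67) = -7.33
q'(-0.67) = -1.79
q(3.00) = -297.37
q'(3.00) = -350.54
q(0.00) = -10.00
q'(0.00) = -7.00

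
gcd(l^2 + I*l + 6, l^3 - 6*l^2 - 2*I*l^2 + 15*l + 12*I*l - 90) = l + 3*I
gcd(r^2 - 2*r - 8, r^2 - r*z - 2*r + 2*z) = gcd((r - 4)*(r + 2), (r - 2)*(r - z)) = 1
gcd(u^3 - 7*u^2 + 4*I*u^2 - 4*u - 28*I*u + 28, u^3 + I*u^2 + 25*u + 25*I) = 1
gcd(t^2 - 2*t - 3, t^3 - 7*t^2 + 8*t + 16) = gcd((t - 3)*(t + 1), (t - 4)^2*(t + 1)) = t + 1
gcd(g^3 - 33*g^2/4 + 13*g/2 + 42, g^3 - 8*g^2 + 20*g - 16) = g - 4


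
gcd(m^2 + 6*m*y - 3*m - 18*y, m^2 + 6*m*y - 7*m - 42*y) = m + 6*y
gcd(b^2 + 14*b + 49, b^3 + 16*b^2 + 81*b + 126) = b + 7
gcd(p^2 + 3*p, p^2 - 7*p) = p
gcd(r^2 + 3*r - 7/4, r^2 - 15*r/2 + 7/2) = r - 1/2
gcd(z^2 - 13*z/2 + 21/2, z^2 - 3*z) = z - 3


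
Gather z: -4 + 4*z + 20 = 4*z + 16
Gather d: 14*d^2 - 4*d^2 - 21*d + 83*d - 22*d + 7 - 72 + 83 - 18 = 10*d^2 + 40*d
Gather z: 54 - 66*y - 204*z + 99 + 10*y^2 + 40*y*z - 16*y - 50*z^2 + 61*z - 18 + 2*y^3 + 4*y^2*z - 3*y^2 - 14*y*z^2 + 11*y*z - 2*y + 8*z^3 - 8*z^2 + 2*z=2*y^3 + 7*y^2 - 84*y + 8*z^3 + z^2*(-14*y - 58) + z*(4*y^2 + 51*y - 141) + 135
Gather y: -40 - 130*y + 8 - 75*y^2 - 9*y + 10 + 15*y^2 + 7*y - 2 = -60*y^2 - 132*y - 24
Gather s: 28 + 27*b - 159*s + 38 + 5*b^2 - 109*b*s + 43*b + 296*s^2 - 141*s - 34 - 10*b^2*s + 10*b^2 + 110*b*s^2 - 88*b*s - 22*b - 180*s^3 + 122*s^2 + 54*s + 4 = 15*b^2 + 48*b - 180*s^3 + s^2*(110*b + 418) + s*(-10*b^2 - 197*b - 246) + 36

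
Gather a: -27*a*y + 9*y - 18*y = -27*a*y - 9*y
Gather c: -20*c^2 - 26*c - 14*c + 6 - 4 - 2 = -20*c^2 - 40*c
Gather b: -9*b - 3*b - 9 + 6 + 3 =-12*b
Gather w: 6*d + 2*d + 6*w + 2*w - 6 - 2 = 8*d + 8*w - 8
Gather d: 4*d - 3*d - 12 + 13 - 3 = d - 2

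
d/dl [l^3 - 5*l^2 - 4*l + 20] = 3*l^2 - 10*l - 4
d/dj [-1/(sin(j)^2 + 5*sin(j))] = (2*sin(j) + 5)*cos(j)/((sin(j) + 5)^2*sin(j)^2)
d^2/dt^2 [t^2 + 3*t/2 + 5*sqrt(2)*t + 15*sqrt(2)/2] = 2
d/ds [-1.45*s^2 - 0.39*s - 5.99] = -2.9*s - 0.39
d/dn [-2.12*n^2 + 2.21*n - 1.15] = 2.21 - 4.24*n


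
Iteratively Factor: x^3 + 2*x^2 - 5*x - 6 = (x - 2)*(x^2 + 4*x + 3) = (x - 2)*(x + 3)*(x + 1)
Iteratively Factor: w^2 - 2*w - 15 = (w + 3)*(w - 5)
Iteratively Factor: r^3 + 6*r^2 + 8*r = (r + 2)*(r^2 + 4*r) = (r + 2)*(r + 4)*(r)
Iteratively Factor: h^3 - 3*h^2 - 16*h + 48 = (h - 3)*(h^2 - 16) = (h - 3)*(h + 4)*(h - 4)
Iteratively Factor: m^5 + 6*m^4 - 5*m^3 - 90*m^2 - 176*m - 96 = (m + 2)*(m^4 + 4*m^3 - 13*m^2 - 64*m - 48) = (m - 4)*(m + 2)*(m^3 + 8*m^2 + 19*m + 12) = (m - 4)*(m + 2)*(m + 3)*(m^2 + 5*m + 4) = (m - 4)*(m + 2)*(m + 3)*(m + 4)*(m + 1)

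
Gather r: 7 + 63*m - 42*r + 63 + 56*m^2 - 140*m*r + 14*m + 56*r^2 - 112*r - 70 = 56*m^2 + 77*m + 56*r^2 + r*(-140*m - 154)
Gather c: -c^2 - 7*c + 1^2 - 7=-c^2 - 7*c - 6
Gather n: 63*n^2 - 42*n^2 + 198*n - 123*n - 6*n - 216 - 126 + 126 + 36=21*n^2 + 69*n - 180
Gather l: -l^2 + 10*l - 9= -l^2 + 10*l - 9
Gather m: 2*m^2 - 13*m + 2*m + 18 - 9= 2*m^2 - 11*m + 9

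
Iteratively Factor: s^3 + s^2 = (s)*(s^2 + s) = s*(s + 1)*(s)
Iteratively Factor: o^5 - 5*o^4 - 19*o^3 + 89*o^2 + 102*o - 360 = (o + 3)*(o^4 - 8*o^3 + 5*o^2 + 74*o - 120) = (o - 4)*(o + 3)*(o^3 - 4*o^2 - 11*o + 30) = (o - 5)*(o - 4)*(o + 3)*(o^2 + o - 6) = (o - 5)*(o - 4)*(o - 2)*(o + 3)*(o + 3)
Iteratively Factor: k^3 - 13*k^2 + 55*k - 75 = (k - 5)*(k^2 - 8*k + 15) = (k - 5)^2*(k - 3)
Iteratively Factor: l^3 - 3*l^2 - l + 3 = (l - 3)*(l^2 - 1) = (l - 3)*(l - 1)*(l + 1)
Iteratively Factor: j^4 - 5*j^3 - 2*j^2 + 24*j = (j - 4)*(j^3 - j^2 - 6*j) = (j - 4)*(j - 3)*(j^2 + 2*j) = j*(j - 4)*(j - 3)*(j + 2)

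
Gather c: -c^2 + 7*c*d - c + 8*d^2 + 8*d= -c^2 + c*(7*d - 1) + 8*d^2 + 8*d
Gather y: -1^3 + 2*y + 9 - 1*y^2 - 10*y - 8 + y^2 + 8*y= 0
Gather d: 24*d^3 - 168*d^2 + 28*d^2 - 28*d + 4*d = 24*d^3 - 140*d^2 - 24*d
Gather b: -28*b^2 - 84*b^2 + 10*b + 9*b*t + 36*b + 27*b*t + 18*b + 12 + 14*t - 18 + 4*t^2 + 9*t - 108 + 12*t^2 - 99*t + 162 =-112*b^2 + b*(36*t + 64) + 16*t^2 - 76*t + 48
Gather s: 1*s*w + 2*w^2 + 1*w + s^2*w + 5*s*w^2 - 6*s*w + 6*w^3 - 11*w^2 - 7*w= s^2*w + s*(5*w^2 - 5*w) + 6*w^3 - 9*w^2 - 6*w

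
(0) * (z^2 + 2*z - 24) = 0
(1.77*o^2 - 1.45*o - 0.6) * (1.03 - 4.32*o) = -7.6464*o^3 + 8.0871*o^2 + 1.0985*o - 0.618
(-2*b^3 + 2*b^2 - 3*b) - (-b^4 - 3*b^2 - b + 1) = b^4 - 2*b^3 + 5*b^2 - 2*b - 1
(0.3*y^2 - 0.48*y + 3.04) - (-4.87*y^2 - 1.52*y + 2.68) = 5.17*y^2 + 1.04*y + 0.36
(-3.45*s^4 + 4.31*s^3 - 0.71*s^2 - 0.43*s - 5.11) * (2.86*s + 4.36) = -9.867*s^5 - 2.7154*s^4 + 16.761*s^3 - 4.3254*s^2 - 16.4894*s - 22.2796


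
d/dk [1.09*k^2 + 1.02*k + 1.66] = 2.18*k + 1.02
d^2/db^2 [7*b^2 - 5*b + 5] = 14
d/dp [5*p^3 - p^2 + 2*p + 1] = 15*p^2 - 2*p + 2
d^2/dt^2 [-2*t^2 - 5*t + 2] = -4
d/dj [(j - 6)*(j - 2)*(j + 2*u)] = 3*j^2 + 4*j*u - 16*j - 16*u + 12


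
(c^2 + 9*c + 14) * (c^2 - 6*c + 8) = c^4 + 3*c^3 - 32*c^2 - 12*c + 112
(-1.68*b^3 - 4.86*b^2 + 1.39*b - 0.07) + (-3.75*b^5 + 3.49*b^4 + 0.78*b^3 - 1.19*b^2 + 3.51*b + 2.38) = -3.75*b^5 + 3.49*b^4 - 0.9*b^3 - 6.05*b^2 + 4.9*b + 2.31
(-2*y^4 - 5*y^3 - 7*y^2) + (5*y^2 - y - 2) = -2*y^4 - 5*y^3 - 2*y^2 - y - 2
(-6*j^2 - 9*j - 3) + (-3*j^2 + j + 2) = -9*j^2 - 8*j - 1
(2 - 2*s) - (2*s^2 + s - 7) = -2*s^2 - 3*s + 9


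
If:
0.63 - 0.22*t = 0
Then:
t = 2.86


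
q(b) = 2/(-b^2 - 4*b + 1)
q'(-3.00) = -0.25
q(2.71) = -0.12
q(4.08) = -0.06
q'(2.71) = 0.06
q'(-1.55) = 0.08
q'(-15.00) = 0.00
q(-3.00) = 0.50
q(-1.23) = 0.45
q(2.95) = -0.10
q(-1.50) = 0.42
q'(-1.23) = 0.16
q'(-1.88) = 0.02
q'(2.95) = 0.05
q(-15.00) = -0.01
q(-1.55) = 0.42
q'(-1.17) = 0.18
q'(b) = 2*(2*b + 4)/(-b^2 - 4*b + 1)^2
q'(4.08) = 0.02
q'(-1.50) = 0.09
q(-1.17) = 0.46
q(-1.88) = 0.40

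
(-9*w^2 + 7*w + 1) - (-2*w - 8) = -9*w^2 + 9*w + 9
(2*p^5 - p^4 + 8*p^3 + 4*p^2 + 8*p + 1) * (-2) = -4*p^5 + 2*p^4 - 16*p^3 - 8*p^2 - 16*p - 2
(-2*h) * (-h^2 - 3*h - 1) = 2*h^3 + 6*h^2 + 2*h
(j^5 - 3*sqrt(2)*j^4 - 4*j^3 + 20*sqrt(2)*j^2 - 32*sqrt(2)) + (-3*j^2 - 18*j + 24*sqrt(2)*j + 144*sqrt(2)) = j^5 - 3*sqrt(2)*j^4 - 4*j^3 - 3*j^2 + 20*sqrt(2)*j^2 - 18*j + 24*sqrt(2)*j + 112*sqrt(2)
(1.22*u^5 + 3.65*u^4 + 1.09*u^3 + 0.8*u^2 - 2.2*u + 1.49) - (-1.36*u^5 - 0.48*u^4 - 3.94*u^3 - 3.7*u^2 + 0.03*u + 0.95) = 2.58*u^5 + 4.13*u^4 + 5.03*u^3 + 4.5*u^2 - 2.23*u + 0.54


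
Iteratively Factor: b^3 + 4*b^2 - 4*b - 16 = (b + 4)*(b^2 - 4) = (b - 2)*(b + 4)*(b + 2)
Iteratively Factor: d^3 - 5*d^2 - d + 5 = (d - 1)*(d^2 - 4*d - 5) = (d - 5)*(d - 1)*(d + 1)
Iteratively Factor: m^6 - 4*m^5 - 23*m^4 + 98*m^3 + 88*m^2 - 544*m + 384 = (m - 4)*(m^5 - 23*m^3 + 6*m^2 + 112*m - 96) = (m - 4)*(m - 1)*(m^4 + m^3 - 22*m^2 - 16*m + 96) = (m - 4)^2*(m - 1)*(m^3 + 5*m^2 - 2*m - 24) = (m - 4)^2*(m - 1)*(m + 4)*(m^2 + m - 6) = (m - 4)^2*(m - 2)*(m - 1)*(m + 4)*(m + 3)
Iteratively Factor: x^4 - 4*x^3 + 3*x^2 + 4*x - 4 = (x - 2)*(x^3 - 2*x^2 - x + 2) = (x - 2)*(x - 1)*(x^2 - x - 2) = (x - 2)^2*(x - 1)*(x + 1)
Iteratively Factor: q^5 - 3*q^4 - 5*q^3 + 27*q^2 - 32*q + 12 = (q - 2)*(q^4 - q^3 - 7*q^2 + 13*q - 6) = (q - 2)*(q - 1)*(q^3 - 7*q + 6) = (q - 2)*(q - 1)^2*(q^2 + q - 6) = (q - 2)^2*(q - 1)^2*(q + 3)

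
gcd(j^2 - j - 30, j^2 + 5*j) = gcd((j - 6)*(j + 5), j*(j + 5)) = j + 5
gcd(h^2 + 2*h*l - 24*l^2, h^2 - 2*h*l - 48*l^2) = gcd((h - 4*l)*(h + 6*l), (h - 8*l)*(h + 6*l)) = h + 6*l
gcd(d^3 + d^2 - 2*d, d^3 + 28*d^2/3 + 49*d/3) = d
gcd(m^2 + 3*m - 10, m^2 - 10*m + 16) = m - 2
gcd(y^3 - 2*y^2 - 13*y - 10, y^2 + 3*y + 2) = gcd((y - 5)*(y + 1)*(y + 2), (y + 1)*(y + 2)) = y^2 + 3*y + 2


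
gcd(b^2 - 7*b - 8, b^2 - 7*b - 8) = b^2 - 7*b - 8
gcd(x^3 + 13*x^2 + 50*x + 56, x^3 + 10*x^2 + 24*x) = x + 4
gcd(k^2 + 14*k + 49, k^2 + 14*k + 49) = k^2 + 14*k + 49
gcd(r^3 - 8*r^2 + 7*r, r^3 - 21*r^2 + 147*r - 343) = r - 7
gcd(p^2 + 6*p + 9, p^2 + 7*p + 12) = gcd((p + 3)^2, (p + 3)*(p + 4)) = p + 3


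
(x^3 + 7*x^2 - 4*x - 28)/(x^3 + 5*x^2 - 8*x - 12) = (x^2 + 9*x + 14)/(x^2 + 7*x + 6)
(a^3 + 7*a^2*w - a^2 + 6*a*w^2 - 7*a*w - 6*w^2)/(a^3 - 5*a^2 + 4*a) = (a^2 + 7*a*w + 6*w^2)/(a*(a - 4))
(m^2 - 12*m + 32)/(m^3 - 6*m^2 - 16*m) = (m - 4)/(m*(m + 2))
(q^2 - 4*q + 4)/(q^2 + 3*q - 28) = (q^2 - 4*q + 4)/(q^2 + 3*q - 28)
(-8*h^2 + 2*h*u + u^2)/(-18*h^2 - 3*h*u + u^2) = (8*h^2 - 2*h*u - u^2)/(18*h^2 + 3*h*u - u^2)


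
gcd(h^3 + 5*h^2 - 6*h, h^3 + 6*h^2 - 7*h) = h^2 - h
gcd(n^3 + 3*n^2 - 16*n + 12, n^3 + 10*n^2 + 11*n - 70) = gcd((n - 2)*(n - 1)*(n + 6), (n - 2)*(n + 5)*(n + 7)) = n - 2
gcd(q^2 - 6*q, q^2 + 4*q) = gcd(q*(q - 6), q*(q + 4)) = q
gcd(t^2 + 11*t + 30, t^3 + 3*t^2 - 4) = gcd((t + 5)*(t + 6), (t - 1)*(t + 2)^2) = 1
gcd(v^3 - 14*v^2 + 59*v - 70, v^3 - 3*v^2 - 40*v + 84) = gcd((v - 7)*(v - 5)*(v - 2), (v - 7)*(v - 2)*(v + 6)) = v^2 - 9*v + 14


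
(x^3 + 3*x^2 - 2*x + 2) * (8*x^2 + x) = 8*x^5 + 25*x^4 - 13*x^3 + 14*x^2 + 2*x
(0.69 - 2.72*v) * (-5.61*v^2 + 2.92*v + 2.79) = 15.2592*v^3 - 11.8133*v^2 - 5.574*v + 1.9251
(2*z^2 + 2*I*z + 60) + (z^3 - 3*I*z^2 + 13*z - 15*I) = z^3 + 2*z^2 - 3*I*z^2 + 13*z + 2*I*z + 60 - 15*I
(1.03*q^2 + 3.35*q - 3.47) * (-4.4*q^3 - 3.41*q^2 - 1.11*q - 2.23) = -4.532*q^5 - 18.2523*q^4 + 2.7012*q^3 + 5.8173*q^2 - 3.6188*q + 7.7381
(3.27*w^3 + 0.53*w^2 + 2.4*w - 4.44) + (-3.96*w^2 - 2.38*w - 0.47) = 3.27*w^3 - 3.43*w^2 + 0.02*w - 4.91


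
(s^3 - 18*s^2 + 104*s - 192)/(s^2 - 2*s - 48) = (s^2 - 10*s + 24)/(s + 6)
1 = 1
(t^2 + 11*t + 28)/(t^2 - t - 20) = (t + 7)/(t - 5)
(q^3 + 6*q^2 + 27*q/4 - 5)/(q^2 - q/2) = q + 13/2 + 10/q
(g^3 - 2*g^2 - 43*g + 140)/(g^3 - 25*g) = (g^2 + 3*g - 28)/(g*(g + 5))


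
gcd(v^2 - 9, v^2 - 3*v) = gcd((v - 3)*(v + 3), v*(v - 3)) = v - 3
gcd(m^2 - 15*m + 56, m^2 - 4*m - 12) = 1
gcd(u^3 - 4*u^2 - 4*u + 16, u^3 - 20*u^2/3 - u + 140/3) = u - 4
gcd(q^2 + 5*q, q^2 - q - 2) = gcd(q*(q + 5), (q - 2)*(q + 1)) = 1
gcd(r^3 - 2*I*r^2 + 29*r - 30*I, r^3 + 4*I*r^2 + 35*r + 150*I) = r^2 - I*r + 30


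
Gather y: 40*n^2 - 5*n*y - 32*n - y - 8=40*n^2 - 32*n + y*(-5*n - 1) - 8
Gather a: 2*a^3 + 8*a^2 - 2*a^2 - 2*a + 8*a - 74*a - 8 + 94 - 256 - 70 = 2*a^3 + 6*a^2 - 68*a - 240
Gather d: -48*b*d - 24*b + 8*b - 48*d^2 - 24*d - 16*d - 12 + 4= -16*b - 48*d^2 + d*(-48*b - 40) - 8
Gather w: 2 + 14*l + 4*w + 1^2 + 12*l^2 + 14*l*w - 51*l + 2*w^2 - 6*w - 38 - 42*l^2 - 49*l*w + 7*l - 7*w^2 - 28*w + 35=-30*l^2 - 30*l - 5*w^2 + w*(-35*l - 30)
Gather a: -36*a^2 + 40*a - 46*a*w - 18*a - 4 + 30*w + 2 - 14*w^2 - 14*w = -36*a^2 + a*(22 - 46*w) - 14*w^2 + 16*w - 2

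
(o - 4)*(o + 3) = o^2 - o - 12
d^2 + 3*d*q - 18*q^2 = (d - 3*q)*(d + 6*q)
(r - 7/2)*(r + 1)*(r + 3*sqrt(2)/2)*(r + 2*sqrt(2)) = r^4 - 5*r^3/2 + 7*sqrt(2)*r^3/2 - 35*sqrt(2)*r^2/4 + 5*r^2/2 - 49*sqrt(2)*r/4 - 15*r - 21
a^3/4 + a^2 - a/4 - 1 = (a/4 + 1)*(a - 1)*(a + 1)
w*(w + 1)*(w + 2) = w^3 + 3*w^2 + 2*w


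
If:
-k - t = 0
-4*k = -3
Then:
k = 3/4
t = -3/4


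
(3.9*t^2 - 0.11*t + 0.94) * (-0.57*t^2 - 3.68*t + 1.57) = -2.223*t^4 - 14.2893*t^3 + 5.992*t^2 - 3.6319*t + 1.4758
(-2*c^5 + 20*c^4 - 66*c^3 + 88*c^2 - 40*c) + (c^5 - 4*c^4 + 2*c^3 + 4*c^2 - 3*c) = -c^5 + 16*c^4 - 64*c^3 + 92*c^2 - 43*c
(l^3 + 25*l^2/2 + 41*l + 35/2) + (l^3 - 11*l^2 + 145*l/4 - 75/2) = 2*l^3 + 3*l^2/2 + 309*l/4 - 20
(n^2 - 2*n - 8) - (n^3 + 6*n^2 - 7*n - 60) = -n^3 - 5*n^2 + 5*n + 52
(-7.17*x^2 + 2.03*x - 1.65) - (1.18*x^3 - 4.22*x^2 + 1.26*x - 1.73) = -1.18*x^3 - 2.95*x^2 + 0.77*x + 0.0800000000000001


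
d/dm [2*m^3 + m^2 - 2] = 2*m*(3*m + 1)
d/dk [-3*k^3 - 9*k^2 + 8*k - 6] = -9*k^2 - 18*k + 8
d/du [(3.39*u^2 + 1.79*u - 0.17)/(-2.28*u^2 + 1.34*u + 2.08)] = (8.6238*u^2 + 13.3272*u + 3.951)/(5.1984*u^4 - 6.1104*u^3 - 7.6892*u^2 + 5.5744*u + 4.3264)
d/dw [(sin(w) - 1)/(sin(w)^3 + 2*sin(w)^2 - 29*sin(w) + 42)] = (-2*sin(w)^3 + sin(w)^2 + 4*sin(w) + 13)*cos(w)/(sin(w)^3 + 2*sin(w)^2 - 29*sin(w) + 42)^2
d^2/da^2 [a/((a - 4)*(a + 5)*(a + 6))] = 6*(a^5 + 7*a^4 + 21*a^3 + 240*a^2 + 840*a - 560)/(a^9 + 21*a^8 + 105*a^7 - 605*a^6 - 6510*a^5 - 3444*a^4 + 111016*a^3 + 231840*a^2 - 604800*a - 1728000)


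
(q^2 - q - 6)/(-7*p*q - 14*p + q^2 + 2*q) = (3 - q)/(7*p - q)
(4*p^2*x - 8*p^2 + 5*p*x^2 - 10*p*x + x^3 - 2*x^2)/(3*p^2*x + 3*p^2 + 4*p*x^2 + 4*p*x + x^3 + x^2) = (4*p*x - 8*p + x^2 - 2*x)/(3*p*x + 3*p + x^2 + x)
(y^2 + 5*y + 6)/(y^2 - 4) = (y + 3)/(y - 2)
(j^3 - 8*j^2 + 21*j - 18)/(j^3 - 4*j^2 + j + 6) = (j - 3)/(j + 1)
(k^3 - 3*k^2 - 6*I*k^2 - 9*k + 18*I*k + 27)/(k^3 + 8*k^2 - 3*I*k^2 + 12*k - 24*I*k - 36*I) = (k^2 - 3*k*(1 + I) + 9*I)/(k^2 + 8*k + 12)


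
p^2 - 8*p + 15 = (p - 5)*(p - 3)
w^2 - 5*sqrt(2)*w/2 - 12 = (w - 4*sqrt(2))*(w + 3*sqrt(2)/2)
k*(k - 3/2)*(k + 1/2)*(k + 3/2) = k^4 + k^3/2 - 9*k^2/4 - 9*k/8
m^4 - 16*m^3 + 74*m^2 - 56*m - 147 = (m - 7)^2*(m - 3)*(m + 1)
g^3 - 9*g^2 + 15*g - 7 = (g - 7)*(g - 1)^2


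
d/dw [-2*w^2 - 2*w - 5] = -4*w - 2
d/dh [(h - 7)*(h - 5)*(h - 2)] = 3*h^2 - 28*h + 59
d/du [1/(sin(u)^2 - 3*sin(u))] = (3 - 2*sin(u))*cos(u)/((sin(u) - 3)^2*sin(u)^2)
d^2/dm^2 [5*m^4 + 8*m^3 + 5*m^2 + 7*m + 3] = 60*m^2 + 48*m + 10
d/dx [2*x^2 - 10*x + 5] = 4*x - 10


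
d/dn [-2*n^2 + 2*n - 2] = 2 - 4*n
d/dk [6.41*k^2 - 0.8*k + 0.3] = 12.82*k - 0.8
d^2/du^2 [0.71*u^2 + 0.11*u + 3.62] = 1.42000000000000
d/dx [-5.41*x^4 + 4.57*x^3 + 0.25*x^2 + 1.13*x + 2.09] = -21.64*x^3 + 13.71*x^2 + 0.5*x + 1.13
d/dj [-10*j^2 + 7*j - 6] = 7 - 20*j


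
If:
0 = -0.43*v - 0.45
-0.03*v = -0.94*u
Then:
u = -0.03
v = -1.05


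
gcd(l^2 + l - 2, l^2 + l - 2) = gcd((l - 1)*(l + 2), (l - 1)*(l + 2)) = l^2 + l - 2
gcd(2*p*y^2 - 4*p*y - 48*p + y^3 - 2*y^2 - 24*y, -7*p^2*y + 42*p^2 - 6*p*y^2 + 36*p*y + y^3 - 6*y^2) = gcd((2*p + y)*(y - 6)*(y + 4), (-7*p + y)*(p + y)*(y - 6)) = y - 6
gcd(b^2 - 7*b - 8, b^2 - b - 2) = b + 1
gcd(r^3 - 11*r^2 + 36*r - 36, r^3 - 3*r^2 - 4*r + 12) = r^2 - 5*r + 6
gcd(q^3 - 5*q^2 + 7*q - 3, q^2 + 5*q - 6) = q - 1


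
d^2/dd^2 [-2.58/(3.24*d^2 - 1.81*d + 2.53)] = (54.167616*d^2 - 30.260304*d - 2.58*(6.48*d - 1.81)*(12.96*d - 3.62) + 42.297552)/(3.24*d^2 - 1.81*d + 2.53)^3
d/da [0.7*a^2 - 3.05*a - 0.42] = 1.4*a - 3.05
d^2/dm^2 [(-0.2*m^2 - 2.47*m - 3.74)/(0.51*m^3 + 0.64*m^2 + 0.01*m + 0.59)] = (-0.10404*m^6 - 3.854682*m^5 - 16.504416*m^4 - 20.684926*m^3 + 0.0659279999999978*m^2 + 12.204612*m + 2.713606)/(0.132651*m^9 + 0.499392*m^8 + 0.634491*m^7 + 0.742105*m^6 + 1.167897*m^5 + 0.743238*m^4 + 0.55525*m^3 + 0.668529*m^2 + 0.010443*m + 0.205379)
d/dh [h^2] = 2*h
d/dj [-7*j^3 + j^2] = j*(2 - 21*j)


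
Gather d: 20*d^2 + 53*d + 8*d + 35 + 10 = 20*d^2 + 61*d + 45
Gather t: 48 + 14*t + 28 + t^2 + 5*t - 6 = t^2 + 19*t + 70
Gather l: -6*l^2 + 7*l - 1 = -6*l^2 + 7*l - 1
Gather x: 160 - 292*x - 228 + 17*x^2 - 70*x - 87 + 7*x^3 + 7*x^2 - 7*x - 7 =7*x^3 + 24*x^2 - 369*x - 162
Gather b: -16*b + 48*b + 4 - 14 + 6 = 32*b - 4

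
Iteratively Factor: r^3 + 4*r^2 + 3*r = (r)*(r^2 + 4*r + 3) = r*(r + 3)*(r + 1)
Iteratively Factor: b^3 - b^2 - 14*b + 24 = (b + 4)*(b^2 - 5*b + 6) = (b - 3)*(b + 4)*(b - 2)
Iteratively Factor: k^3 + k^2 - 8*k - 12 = (k + 2)*(k^2 - k - 6) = (k - 3)*(k + 2)*(k + 2)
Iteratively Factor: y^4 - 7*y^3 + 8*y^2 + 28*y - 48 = (y + 2)*(y^3 - 9*y^2 + 26*y - 24) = (y - 3)*(y + 2)*(y^2 - 6*y + 8) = (y - 3)*(y - 2)*(y + 2)*(y - 4)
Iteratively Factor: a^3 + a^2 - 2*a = (a - 1)*(a^2 + 2*a) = a*(a - 1)*(a + 2)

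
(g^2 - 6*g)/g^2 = (g - 6)/g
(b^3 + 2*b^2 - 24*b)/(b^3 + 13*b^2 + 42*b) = (b - 4)/(b + 7)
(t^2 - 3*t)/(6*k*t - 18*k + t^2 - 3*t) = t/(6*k + t)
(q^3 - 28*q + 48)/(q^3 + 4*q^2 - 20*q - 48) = (q - 2)/(q + 2)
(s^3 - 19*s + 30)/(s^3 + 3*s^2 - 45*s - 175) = (s^2 - 5*s + 6)/(s^2 - 2*s - 35)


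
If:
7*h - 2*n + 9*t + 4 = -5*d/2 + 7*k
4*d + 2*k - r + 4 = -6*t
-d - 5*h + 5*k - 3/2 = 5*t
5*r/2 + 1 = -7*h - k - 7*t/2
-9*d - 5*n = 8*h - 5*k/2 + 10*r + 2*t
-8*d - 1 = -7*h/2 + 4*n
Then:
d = -38216/134109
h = 7744/134109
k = -32741/268218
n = 66241/178812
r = 10607/134109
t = -56704/134109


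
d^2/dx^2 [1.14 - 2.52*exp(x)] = -2.52*exp(x)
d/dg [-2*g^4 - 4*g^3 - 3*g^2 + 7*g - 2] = -8*g^3 - 12*g^2 - 6*g + 7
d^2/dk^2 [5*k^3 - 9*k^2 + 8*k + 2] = 30*k - 18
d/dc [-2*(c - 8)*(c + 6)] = 4 - 4*c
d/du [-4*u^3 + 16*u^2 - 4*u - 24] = -12*u^2 + 32*u - 4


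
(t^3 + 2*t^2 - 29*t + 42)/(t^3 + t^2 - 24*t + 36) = (t + 7)/(t + 6)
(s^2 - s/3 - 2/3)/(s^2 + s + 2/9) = 3*(s - 1)/(3*s + 1)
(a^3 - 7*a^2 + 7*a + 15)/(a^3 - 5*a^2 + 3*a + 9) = (a - 5)/(a - 3)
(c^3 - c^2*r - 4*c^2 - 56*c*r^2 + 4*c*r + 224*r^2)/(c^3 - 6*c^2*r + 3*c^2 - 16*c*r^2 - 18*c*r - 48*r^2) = (c^2 + 7*c*r - 4*c - 28*r)/(c^2 + 2*c*r + 3*c + 6*r)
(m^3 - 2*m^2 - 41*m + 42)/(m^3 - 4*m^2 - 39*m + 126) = (m - 1)/(m - 3)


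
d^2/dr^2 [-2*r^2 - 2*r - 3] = -4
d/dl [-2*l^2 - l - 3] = -4*l - 1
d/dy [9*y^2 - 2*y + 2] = 18*y - 2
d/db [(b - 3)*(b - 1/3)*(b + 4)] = 3*b^2 + 4*b/3 - 37/3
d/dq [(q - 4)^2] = 2*q - 8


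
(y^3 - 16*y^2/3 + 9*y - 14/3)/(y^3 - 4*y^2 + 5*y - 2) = (y - 7/3)/(y - 1)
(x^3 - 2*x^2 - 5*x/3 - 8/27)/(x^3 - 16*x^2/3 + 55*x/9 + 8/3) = (x + 1/3)/(x - 3)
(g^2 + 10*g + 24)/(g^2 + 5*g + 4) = (g + 6)/(g + 1)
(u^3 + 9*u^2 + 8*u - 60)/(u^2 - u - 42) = (u^2 + 3*u - 10)/(u - 7)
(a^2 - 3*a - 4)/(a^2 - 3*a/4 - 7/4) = 4*(a - 4)/(4*a - 7)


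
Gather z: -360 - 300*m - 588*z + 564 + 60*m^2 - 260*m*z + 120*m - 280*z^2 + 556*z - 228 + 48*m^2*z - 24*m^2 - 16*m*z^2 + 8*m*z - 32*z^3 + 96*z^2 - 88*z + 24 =36*m^2 - 180*m - 32*z^3 + z^2*(-16*m - 184) + z*(48*m^2 - 252*m - 120)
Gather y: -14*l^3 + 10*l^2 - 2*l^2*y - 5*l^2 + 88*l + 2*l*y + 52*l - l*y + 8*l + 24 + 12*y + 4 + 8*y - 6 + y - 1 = -14*l^3 + 5*l^2 + 148*l + y*(-2*l^2 + l + 21) + 21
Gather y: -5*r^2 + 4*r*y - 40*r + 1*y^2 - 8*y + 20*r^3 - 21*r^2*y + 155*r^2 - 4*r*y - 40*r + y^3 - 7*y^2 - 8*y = 20*r^3 + 150*r^2 - 80*r + y^3 - 6*y^2 + y*(-21*r^2 - 16)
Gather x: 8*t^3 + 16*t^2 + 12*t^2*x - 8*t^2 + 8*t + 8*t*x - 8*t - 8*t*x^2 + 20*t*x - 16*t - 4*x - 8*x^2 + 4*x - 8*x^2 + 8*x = 8*t^3 + 8*t^2 - 16*t + x^2*(-8*t - 16) + x*(12*t^2 + 28*t + 8)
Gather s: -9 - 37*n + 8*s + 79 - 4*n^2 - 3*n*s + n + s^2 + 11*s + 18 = -4*n^2 - 36*n + s^2 + s*(19 - 3*n) + 88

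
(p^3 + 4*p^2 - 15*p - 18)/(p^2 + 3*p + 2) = (p^2 + 3*p - 18)/(p + 2)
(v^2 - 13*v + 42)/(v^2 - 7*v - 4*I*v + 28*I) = (v - 6)/(v - 4*I)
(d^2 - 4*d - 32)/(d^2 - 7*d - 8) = (d + 4)/(d + 1)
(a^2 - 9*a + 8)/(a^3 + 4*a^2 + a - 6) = (a - 8)/(a^2 + 5*a + 6)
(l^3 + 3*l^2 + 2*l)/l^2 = l + 3 + 2/l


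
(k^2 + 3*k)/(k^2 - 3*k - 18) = k/(k - 6)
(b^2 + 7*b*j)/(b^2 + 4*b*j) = (b + 7*j)/(b + 4*j)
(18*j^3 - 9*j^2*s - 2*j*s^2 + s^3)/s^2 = 18*j^3/s^2 - 9*j^2/s - 2*j + s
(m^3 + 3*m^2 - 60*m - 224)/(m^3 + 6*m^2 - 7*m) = (m^2 - 4*m - 32)/(m*(m - 1))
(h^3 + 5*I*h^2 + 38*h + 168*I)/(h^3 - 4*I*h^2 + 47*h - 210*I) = (h + 4*I)/(h - 5*I)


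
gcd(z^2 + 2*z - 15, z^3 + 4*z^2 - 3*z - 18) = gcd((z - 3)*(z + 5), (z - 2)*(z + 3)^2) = 1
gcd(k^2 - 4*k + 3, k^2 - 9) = k - 3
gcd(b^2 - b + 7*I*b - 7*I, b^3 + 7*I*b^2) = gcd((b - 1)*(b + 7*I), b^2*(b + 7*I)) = b + 7*I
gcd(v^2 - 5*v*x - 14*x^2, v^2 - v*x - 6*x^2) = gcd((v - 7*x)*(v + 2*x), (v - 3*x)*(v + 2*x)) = v + 2*x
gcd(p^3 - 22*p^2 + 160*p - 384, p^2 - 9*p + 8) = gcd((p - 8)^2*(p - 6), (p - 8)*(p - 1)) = p - 8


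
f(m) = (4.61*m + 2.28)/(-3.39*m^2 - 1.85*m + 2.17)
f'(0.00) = 3.02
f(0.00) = 1.05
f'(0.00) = 3.02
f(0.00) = 1.05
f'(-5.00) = 0.06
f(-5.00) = 0.28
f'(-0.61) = 2.56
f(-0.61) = -0.26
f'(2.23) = 0.36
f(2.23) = -0.67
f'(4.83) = 0.06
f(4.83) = -0.29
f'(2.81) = 0.20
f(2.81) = -0.51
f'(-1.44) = 5.06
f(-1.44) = 1.99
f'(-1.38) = 7.54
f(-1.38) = 2.36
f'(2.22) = 0.36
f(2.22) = -0.67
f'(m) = (4.61*m + 2.28)*(6.78*m + 1.85)/(-3.39*m^2 - 1.85*m + 2.17)^2 + 4.61/(-3.39*m^2 - 1.85*m + 2.17)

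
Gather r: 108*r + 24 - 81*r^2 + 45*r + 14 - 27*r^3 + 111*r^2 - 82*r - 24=-27*r^3 + 30*r^2 + 71*r + 14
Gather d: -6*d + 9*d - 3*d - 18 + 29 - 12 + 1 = 0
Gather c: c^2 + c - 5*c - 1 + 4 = c^2 - 4*c + 3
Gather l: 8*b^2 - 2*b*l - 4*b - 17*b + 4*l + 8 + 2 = 8*b^2 - 21*b + l*(4 - 2*b) + 10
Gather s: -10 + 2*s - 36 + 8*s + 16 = 10*s - 30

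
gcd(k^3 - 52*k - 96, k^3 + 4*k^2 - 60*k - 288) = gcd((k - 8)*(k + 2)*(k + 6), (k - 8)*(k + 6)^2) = k^2 - 2*k - 48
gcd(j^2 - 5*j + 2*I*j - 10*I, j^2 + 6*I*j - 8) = j + 2*I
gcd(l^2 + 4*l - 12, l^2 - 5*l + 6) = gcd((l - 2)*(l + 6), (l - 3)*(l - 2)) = l - 2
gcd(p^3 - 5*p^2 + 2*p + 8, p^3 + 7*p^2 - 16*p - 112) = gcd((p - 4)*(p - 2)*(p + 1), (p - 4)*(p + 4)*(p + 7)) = p - 4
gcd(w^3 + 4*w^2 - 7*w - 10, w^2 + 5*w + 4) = w + 1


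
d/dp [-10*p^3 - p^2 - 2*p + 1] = -30*p^2 - 2*p - 2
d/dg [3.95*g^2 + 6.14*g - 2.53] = 7.9*g + 6.14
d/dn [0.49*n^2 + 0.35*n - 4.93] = 0.98*n + 0.35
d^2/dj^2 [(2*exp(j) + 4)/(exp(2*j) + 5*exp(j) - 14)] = 2*(exp(4*j) + 3*exp(3*j) + 114*exp(2*j) + 232*exp(j) + 336)*exp(j)/(exp(6*j) + 15*exp(5*j) + 33*exp(4*j) - 295*exp(3*j) - 462*exp(2*j) + 2940*exp(j) - 2744)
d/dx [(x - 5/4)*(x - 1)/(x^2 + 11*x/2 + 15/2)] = (31*x^2 + 50*x - 95)/(4*x^4 + 44*x^3 + 181*x^2 + 330*x + 225)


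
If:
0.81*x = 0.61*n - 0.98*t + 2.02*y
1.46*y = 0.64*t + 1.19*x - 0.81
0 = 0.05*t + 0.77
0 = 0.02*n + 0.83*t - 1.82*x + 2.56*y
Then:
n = -181.13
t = -15.40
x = 131.70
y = 100.03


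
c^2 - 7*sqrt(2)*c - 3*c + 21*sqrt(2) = (c - 3)*(c - 7*sqrt(2))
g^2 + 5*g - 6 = (g - 1)*(g + 6)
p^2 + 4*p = p*(p + 4)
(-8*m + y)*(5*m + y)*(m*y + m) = -40*m^3*y - 40*m^3 - 3*m^2*y^2 - 3*m^2*y + m*y^3 + m*y^2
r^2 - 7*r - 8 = (r - 8)*(r + 1)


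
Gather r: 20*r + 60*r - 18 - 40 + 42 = 80*r - 16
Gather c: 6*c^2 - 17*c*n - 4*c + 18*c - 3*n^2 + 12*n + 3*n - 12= 6*c^2 + c*(14 - 17*n) - 3*n^2 + 15*n - 12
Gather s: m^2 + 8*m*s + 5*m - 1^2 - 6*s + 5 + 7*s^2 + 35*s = m^2 + 5*m + 7*s^2 + s*(8*m + 29) + 4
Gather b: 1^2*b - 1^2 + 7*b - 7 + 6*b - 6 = 14*b - 14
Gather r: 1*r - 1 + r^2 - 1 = r^2 + r - 2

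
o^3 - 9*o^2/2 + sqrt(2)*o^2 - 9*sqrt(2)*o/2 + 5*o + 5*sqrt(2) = (o - 5/2)*(o - 2)*(o + sqrt(2))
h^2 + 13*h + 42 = (h + 6)*(h + 7)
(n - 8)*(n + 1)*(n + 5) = n^3 - 2*n^2 - 43*n - 40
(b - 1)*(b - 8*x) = b^2 - 8*b*x - b + 8*x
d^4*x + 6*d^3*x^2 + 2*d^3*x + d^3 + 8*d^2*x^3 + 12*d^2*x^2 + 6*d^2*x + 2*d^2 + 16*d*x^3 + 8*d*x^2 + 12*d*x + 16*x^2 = (d + 2)*(d + 2*x)*(d + 4*x)*(d*x + 1)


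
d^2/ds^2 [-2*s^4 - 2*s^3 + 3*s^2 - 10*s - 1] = -24*s^2 - 12*s + 6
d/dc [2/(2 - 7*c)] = 14/(7*c - 2)^2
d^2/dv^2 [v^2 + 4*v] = 2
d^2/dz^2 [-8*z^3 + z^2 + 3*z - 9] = 2 - 48*z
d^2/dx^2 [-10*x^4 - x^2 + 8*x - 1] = -120*x^2 - 2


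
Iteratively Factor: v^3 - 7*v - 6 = (v + 1)*(v^2 - v - 6) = (v - 3)*(v + 1)*(v + 2)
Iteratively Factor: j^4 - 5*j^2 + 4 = (j - 1)*(j^3 + j^2 - 4*j - 4) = (j - 1)*(j + 2)*(j^2 - j - 2) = (j - 1)*(j + 1)*(j + 2)*(j - 2)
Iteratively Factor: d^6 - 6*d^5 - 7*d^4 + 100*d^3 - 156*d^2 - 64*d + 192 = (d + 4)*(d^5 - 10*d^4 + 33*d^3 - 32*d^2 - 28*d + 48) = (d - 2)*(d + 4)*(d^4 - 8*d^3 + 17*d^2 + 2*d - 24) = (d - 4)*(d - 2)*(d + 4)*(d^3 - 4*d^2 + d + 6) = (d - 4)*(d - 2)*(d + 1)*(d + 4)*(d^2 - 5*d + 6) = (d - 4)*(d - 3)*(d - 2)*(d + 1)*(d + 4)*(d - 2)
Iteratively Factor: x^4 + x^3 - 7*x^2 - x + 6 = (x + 3)*(x^3 - 2*x^2 - x + 2) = (x - 1)*(x + 3)*(x^2 - x - 2) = (x - 1)*(x + 1)*(x + 3)*(x - 2)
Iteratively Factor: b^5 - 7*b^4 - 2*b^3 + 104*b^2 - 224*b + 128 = (b - 4)*(b^4 - 3*b^3 - 14*b^2 + 48*b - 32) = (b - 4)*(b - 2)*(b^3 - b^2 - 16*b + 16) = (b - 4)*(b - 2)*(b + 4)*(b^2 - 5*b + 4) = (b - 4)*(b - 2)*(b - 1)*(b + 4)*(b - 4)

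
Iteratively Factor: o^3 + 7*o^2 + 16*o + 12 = (o + 2)*(o^2 + 5*o + 6) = (o + 2)^2*(o + 3)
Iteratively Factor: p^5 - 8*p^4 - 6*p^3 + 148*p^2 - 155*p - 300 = (p + 1)*(p^4 - 9*p^3 + 3*p^2 + 145*p - 300) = (p - 5)*(p + 1)*(p^3 - 4*p^2 - 17*p + 60) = (p - 5)^2*(p + 1)*(p^2 + p - 12) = (p - 5)^2*(p + 1)*(p + 4)*(p - 3)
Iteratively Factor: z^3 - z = (z - 1)*(z^2 + z) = (z - 1)*(z + 1)*(z)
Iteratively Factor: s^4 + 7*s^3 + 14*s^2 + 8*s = (s + 2)*(s^3 + 5*s^2 + 4*s) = (s + 2)*(s + 4)*(s^2 + s) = (s + 1)*(s + 2)*(s + 4)*(s)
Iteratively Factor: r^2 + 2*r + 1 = (r + 1)*(r + 1)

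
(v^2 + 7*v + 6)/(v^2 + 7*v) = (v^2 + 7*v + 6)/(v*(v + 7))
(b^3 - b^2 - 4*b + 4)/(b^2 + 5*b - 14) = (b^2 + b - 2)/(b + 7)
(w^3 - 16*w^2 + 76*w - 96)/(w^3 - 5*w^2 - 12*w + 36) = (w - 8)/(w + 3)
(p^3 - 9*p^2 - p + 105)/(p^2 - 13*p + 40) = (p^2 - 4*p - 21)/(p - 8)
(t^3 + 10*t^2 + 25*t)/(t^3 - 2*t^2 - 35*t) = (t + 5)/(t - 7)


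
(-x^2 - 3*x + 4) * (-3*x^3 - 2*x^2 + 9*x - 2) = 3*x^5 + 11*x^4 - 15*x^3 - 33*x^2 + 42*x - 8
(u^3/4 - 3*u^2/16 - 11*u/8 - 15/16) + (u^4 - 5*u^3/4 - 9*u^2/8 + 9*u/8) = u^4 - u^3 - 21*u^2/16 - u/4 - 15/16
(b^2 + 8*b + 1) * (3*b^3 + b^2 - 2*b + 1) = 3*b^5 + 25*b^4 + 9*b^3 - 14*b^2 + 6*b + 1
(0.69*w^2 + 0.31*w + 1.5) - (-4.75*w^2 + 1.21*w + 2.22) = 5.44*w^2 - 0.9*w - 0.72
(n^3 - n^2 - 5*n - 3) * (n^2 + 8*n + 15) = n^5 + 7*n^4 + 2*n^3 - 58*n^2 - 99*n - 45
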